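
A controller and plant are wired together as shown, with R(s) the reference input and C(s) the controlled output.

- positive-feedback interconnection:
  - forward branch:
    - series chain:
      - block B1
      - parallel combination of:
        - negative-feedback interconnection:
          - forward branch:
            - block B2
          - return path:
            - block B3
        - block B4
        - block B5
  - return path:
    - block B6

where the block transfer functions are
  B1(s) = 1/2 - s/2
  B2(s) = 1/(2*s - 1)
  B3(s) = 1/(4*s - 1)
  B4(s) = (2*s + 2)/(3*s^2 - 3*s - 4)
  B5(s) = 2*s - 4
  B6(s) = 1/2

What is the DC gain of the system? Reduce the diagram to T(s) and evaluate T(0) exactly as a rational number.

1. close the feedback loop around B2, B3: (4*s - 1)/(8*s^2 - 6*s + 2)
2. sum the parallel branches [B2/(1+B2*B3)], B4, B5: (48*s^5 - 180*s^4 + 180*s^3 + 57*s^2 - 109*s + 40)/(24*s^4 - 42*s^3 - 8*s^2 + 18*s - 8)
3. multiply B1, ([B2/(1+B2*B3)]+B4+B5) (series): (-48*s^6 + 228*s^5 - 360*s^4 + 123*s^3 + 166*s^2 - 149*s + 40)/(48*s^4 - 84*s^3 - 16*s^2 + 36*s - 16)
4. feedback reduction of (B1*([B2/(1+B2*B3)]+B4+B5)), B6: (-96*s^6 + 456*s^5 - 720*s^4 + 246*s^3 + 332*s^2 - 298*s + 80)/(48*s^6 - 228*s^5 + 456*s^4 - 291*s^3 - 198*s^2 + 221*s - 72)
Evaluating the step-4 result (the overall T(s)) at s = 0 gives T(0) = 80/(-72) = -10/9.

Therefore the answer is -10/9.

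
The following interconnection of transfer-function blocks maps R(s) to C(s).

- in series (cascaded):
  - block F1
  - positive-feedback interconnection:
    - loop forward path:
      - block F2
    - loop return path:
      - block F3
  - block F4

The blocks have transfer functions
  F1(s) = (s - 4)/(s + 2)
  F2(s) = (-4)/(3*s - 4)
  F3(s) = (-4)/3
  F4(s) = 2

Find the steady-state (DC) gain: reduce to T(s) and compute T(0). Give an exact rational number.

First reduce the diagram to T(s).

Step 1 - collapse the loop (F2 forward, F3 return) -> (-12)/(9*s - 28)
Step 2 - series reduction of F1, [F2/(1-F2*F3)], F4 -> (96 - 24*s)/(9*s^2 - 10*s - 56)
The step-2 result is T(s). Setting s = 0: T(0) = 96/(-56) = -12/7.

Answer: -12/7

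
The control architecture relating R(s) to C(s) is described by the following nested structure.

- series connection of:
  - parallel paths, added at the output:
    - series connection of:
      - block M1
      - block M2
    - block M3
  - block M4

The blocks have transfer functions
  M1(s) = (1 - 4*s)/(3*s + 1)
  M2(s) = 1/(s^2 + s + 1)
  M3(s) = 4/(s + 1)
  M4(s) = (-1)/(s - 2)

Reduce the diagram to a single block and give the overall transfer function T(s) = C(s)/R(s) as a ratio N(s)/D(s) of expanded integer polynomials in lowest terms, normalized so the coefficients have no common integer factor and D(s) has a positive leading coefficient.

Step 1. series reduction of M1, M2, giving (1 - 4*s)/(3*s^3 + 4*s^2 + 4*s + 1)
Step 2. combine (M1*M2), M3 in parallel, giving (12*s^3 + 12*s^2 + 13*s + 5)/(3*s^4 + 7*s^3 + 8*s^2 + 5*s + 1)
Step 3. combine ((M1*M2)+M3), M4 in series; the result is T(s) itself (integer coefficients, no common factor, positive leading denominator coefficient)

Hence the answer: (-12*s^3 - 12*s^2 - 13*s - 5)/(3*s^5 + s^4 - 6*s^3 - 11*s^2 - 9*s - 2)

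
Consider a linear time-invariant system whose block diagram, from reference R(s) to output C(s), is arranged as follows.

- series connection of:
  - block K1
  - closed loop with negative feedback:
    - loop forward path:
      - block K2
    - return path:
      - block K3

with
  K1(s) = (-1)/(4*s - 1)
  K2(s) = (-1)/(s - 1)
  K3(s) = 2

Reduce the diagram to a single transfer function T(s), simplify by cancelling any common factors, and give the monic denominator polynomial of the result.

First reduce the diagram to T(s).

Step 1. collapse the loop (K2 forward, K3 return) -> (-1)/(s - 3)
Step 2. combine K1, [K2/(1+K2*K3)] in series -> 1/(4*s^2 - 13*s + 3)
That last expression is T(s), already simplified. Scaling its denominator by 1/4 (the reciprocal of the leading coefficient) yields the monic denominator.

Answer: s^2 - 13*s/4 + 3/4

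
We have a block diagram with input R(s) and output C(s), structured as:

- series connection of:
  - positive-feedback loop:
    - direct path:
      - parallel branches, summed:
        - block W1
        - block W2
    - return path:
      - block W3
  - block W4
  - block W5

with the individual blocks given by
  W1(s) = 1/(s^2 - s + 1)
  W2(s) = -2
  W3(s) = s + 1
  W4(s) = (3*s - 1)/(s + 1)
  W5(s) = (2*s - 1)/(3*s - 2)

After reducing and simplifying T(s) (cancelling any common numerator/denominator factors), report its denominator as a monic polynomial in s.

Step 1 - sum the parallel branches W1, W2 = (-2*s^2 + 2*s - 1)/(s^2 - s + 1)
Step 2 - reduce the feedback loop with forward (W1+W2) and return W3 = (-2*s^2 + 2*s - 1)/(2*s^3 + s^2 - 2*s + 2)
Step 3 - reduce the series chain [(W1+W2)/(1-(W1+W2)*W3)], W4, W5 = (-12*s^4 + 22*s^3 - 18*s^2 + 7*s - 1)/(6*s^5 + 5*s^4 - 9*s^3 + 2*s^2 + 6*s - 4)
The result of step 3 is T(s) in lowest terms. Its denominator has leading coefficient 6; dividing the denominator through by 6 makes it monic.

Final answer: s^5 + 5*s^4/6 - 3*s^3/2 + s^2/3 + s - 2/3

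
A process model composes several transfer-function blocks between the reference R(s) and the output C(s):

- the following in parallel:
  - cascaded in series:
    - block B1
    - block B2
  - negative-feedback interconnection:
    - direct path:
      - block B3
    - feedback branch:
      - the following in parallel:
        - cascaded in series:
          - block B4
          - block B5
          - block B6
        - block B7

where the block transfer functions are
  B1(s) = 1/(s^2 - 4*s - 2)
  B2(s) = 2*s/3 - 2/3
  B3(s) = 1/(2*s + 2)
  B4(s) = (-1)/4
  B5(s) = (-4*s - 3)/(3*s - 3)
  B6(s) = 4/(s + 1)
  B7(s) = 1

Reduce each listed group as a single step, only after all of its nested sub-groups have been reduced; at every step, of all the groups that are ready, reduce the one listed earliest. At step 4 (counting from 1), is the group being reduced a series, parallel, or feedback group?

Answer: feedback

Working:
(1) reduce the series chain B1, B2
(2) series reduction of B4, B5, B6
(3) add (B4*B5*B6), B7 (parallel)
(4) feedback reduction of B3, ((B4*B5*B6)+B7)
(5) reduce the parallel group (B1*B2), [B3/(1+B3*((B4*B5*B6)+B7))]
Step 4 collapses a feedback group.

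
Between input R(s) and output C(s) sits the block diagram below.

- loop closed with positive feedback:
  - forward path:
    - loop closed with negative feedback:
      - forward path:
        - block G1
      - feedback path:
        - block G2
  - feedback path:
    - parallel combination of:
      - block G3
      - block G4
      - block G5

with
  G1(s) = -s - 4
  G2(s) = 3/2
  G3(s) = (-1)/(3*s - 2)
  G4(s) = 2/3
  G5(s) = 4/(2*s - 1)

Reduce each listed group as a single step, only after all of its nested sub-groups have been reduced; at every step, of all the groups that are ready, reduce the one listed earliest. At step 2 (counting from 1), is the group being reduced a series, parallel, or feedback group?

Answer: parallel

Working:
[1] close the feedback loop around G1, G2
[2] reduce the parallel group G3, G4, G5
[3] reduce the feedback loop with forward [G1/(1+G1*G2)] and return (G3+G4+G5)
The group at step 2 is a parallel group.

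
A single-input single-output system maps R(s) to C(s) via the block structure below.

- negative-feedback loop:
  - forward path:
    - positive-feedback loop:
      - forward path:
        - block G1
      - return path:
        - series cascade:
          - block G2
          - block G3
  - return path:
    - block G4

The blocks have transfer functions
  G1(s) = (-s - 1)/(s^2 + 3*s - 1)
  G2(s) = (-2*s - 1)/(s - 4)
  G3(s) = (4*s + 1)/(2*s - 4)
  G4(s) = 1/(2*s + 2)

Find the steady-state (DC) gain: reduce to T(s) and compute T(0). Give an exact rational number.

[1] combine G2, G3 in series: (-8*s^2 - 6*s - 1)/(2*s^2 - 12*s + 16)
[2] feedback reduction of G1, (G2*G3): (-2*s^3 + 10*s^2 - 4*s - 16)/(2*s^4 - 14*s^3 - 36*s^2 + 53*s - 17)
[3] feedback reduction of [G1/(1-G1*(G2*G3))], G4: (-2*s^3 + 10*s^2 - 4*s - 16)/(2*s^4 - 14*s^3 - 37*s^2 + 59*s - 25)
DC gain: substitute s = 0 into T(s) from step 3: T(0) = -16/(-25) = 16/25.

Final answer: 16/25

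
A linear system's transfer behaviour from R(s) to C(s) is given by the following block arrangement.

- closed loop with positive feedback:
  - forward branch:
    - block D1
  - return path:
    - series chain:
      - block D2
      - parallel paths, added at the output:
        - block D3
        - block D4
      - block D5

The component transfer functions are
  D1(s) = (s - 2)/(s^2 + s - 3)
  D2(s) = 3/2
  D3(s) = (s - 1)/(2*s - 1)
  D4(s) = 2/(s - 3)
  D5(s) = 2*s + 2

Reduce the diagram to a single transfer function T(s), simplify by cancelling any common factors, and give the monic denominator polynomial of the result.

(1) reduce the parallel group D3, D4, giving (s^2 + 1)/(2*s^2 - 7*s + 3)
(2) cascade D2, (D3+D4), D5, giving (3*s^3 + 3*s^2 + 3*s + 3)/(2*s^2 - 7*s + 3)
(3) collapse the loop (D1 forward, (D2*(D3+D4)*D5) return), giving (-2*s^3 + 11*s^2 - 17*s + 6)/(s^4 + 2*s^3 + 7*s^2 - 27*s + 3)
No further cancellation is possible in the step-3 result, so that is T(s). Its denominator is already monic.

Answer: s^4 + 2*s^3 + 7*s^2 - 27*s + 3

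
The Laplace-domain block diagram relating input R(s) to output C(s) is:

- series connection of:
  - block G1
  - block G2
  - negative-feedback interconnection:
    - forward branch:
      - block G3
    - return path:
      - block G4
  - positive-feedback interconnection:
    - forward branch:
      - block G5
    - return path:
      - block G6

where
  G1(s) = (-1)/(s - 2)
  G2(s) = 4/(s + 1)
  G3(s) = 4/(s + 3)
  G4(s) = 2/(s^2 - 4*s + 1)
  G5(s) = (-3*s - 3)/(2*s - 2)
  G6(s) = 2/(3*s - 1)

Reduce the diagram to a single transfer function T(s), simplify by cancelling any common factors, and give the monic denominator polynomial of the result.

The answer is s^6 - 10*s^5/3 - 20*s^4/3 + 32*s^3 - 45*s^2 + 154*s/3 - 88/3.

Reasoning:
Step 1. apply the feedback formula to G3, G4; result (4*s^2 - 16*s + 4)/(s^3 - s^2 - 11*s + 11)
Step 2. feedback reduction of G5, G6; result (-9*s^2 - 6*s + 3)/(6*s^2 - 2*s + 8)
Step 3. cascade G1, G2, [G3/(1+G3*G4)], [G5/(1-G5*G6)]; result (72*s^3 - 312*s^2 + 168*s - 24)/(3*s^6 - 10*s^5 - 20*s^4 + 96*s^3 - 135*s^2 + 154*s - 88)
That last expression is T(s), already simplified. Scaling its denominator by 1/3 (the reciprocal of the leading coefficient) yields the monic denominator.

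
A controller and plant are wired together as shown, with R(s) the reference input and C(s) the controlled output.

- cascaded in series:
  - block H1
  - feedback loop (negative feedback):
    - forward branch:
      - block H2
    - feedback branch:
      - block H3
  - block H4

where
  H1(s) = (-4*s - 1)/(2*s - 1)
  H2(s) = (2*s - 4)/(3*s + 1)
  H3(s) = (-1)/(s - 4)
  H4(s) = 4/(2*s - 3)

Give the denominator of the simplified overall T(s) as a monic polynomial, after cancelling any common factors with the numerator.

Reducing step by step:

(1) feedback reduction of H2, H3; result (2*s^2 - 12*s + 16)/(3*s^2 - 13*s)
(2) multiply H1, [H2/(1+H2*H3)], H4 (series); result (-32*s^3 + 184*s^2 - 208*s - 64)/(12*s^4 - 76*s^3 + 113*s^2 - 39*s)
Step 2 gives the fully reduced T(s), with no common factor left to cancel. The denominator's leading coefficient is 12, so divide each of its coefficients by 12 to get the monic form.

Answer: s^4 - 19*s^3/3 + 113*s^2/12 - 13*s/4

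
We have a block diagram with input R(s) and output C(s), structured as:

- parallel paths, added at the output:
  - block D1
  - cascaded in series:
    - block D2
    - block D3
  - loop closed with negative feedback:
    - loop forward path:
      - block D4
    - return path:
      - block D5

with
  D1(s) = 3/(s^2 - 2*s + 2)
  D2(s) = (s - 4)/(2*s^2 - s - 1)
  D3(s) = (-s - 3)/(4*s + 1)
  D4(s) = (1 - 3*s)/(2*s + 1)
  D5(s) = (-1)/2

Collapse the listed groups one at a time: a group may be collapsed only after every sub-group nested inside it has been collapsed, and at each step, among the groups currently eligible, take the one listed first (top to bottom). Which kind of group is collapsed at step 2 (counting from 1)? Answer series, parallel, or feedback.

Step 1. cascade D2, D3
Step 2. collapse the loop (D4 forward, D5 return)
Step 3. sum the parallel branches D1, (D2*D3), [D4/(1+D4*D5)]
The group at step 2 is a feedback group.

Hence the answer: feedback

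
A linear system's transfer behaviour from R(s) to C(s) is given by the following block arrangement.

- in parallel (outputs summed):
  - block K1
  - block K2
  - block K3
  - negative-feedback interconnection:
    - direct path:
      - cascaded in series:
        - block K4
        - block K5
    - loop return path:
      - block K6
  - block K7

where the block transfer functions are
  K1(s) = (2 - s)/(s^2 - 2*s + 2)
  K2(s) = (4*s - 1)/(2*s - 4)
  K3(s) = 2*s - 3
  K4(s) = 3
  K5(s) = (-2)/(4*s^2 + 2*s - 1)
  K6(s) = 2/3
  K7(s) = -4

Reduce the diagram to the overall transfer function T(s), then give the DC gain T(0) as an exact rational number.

Step 1. reduce the series chain K4, K5: (-6)/(4*s^2 + 2*s - 1)
Step 2. reduce the feedback loop with forward (K4*K5) and return K6: (-6)/(4*s^2 + 2*s - 5)
Step 3. sum the parallel branches K1, K2, K3, [(K4*K5)/(1+(K4*K5)*K6)], K7: (16*s^6 - 96*s^5 + 204*s^4 - 72*s^3 - 277*s^2 + 430*s - 182)/(8*s^5 - 28*s^4 + 22*s^3 + 32*s^2 - 76*s + 40)
Evaluating the step-3 result (the overall T(s)) at s = 0 gives T(0) = -182/40 = -91/20.

Final answer: -91/20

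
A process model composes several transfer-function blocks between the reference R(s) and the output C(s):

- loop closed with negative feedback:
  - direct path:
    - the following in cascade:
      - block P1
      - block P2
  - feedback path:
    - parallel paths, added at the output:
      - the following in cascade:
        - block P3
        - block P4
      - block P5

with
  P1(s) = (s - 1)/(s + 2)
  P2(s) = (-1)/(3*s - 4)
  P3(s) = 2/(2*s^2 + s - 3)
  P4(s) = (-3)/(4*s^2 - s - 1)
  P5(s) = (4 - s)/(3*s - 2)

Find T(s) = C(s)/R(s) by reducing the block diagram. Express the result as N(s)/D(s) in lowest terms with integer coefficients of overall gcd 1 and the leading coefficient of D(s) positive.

Step 1: cascade P1, P2 gives (1 - s)/(3*s^2 + 2*s - 8)
Step 2: cascade P3, P4 gives (-6)/(8*s^4 + 2*s^3 - 15*s^2 + 2*s + 3)
Step 3: parallel reduction of (P3*P4), P5 gives (-8*s^5 + 30*s^4 + 23*s^3 - 62*s^2 - 13*s + 24)/(24*s^5 - 10*s^4 - 49*s^3 + 36*s^2 + 5*s - 6)
Step 4: apply the feedback formula to (P1*P2), ((P3*P4)+P5) - this is the overall T(s), already in the required normalized form

Answer: (-24*s^5 + 10*s^4 + 49*s^3 - 36*s^2 - 5*s + 6)/(72*s^6 + 98*s^5 - 299*s^4 - 202*s^3 + 362*s^2 + 17*s - 72)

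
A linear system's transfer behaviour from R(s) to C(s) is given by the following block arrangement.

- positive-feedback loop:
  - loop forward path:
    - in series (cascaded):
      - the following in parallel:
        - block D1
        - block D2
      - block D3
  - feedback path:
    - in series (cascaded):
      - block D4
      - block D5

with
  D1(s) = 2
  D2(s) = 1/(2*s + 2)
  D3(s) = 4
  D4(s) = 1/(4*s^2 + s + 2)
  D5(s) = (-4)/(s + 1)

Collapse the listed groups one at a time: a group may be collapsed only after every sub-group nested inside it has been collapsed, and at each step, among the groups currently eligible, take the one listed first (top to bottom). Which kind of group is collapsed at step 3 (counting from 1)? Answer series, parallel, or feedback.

1. sum the parallel branches D1, D2
2. series reduction of (D1+D2), D3
3. combine D4, D5 in series
4. feedback reduction of ((D1+D2)*D3), (D4*D5)
At step 3 the group reduced is series.

Final answer: series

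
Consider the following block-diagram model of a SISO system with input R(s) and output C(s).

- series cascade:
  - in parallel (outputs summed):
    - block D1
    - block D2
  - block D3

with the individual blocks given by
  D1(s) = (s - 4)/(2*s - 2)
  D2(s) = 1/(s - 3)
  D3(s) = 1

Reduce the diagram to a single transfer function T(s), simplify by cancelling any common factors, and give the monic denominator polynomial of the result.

Answer: s^2 - 4*s + 3

Working:
1. add D1, D2 (parallel) -> (s^2 - 5*s + 10)/(2*s^2 - 8*s + 6)
2. multiply (D1+D2), D3 (series) -> (s^2 - 5*s + 10)/(2*s^2 - 8*s + 6)
That last expression is T(s), already simplified. Scaling its denominator by 1/2 (the reciprocal of the leading coefficient) yields the monic denominator.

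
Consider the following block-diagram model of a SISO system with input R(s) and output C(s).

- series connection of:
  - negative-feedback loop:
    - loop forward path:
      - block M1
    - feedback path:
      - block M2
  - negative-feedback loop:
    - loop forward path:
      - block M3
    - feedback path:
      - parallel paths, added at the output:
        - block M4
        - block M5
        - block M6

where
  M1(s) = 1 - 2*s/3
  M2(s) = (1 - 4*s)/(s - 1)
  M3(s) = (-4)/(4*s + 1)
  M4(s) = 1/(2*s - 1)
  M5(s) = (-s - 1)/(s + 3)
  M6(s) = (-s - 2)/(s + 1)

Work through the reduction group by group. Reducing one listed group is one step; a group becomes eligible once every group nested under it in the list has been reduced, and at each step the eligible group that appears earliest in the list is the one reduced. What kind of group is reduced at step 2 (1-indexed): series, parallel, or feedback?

Answer: parallel

Working:
Step 1: close the feedback loop around M1, M2
Step 2: reduce the parallel group M4, M5, M6
Step 3: apply the feedback formula to M3, (M4+M5+M6)
Step 4: cascade [M1/(1+M1*M2)], [M3/(1+M3*(M4+M5+M6))]
Step 2 collapses a parallel group.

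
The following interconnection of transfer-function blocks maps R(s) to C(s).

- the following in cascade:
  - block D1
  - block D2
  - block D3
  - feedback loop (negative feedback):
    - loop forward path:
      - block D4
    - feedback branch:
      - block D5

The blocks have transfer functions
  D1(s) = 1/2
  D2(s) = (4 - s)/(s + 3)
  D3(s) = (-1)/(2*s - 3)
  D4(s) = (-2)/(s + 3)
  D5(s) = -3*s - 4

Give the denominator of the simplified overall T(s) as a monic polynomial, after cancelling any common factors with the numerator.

Reducing step by step:

Step 1. close the feedback loop around D4, D5, giving (-2)/(7*s + 11)
Step 2. multiply D1, D2, D3, [D4/(1+D4*D5)] (series), giving (4 - s)/(14*s^3 + 43*s^2 - 30*s - 99)
The result of step 2 is T(s) in lowest terms. Its denominator has leading coefficient 14; dividing the denominator through by 14 makes it monic.

Answer: s^3 + 43*s^2/14 - 15*s/7 - 99/14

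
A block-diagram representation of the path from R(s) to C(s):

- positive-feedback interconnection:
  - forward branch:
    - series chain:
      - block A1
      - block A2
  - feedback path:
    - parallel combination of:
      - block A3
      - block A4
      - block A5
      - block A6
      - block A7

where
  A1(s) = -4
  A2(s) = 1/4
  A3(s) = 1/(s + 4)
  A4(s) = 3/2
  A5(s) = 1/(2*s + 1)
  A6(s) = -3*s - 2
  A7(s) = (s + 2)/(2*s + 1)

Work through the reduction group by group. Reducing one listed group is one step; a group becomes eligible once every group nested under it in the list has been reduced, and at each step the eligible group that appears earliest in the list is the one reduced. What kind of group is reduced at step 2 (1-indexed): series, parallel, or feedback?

(1) cascade A1, A2
(2) sum the parallel branches A3, A4, A5, A6, A7
(3) feedback reduction of (A1*A2), (A3+A4+A5+A6+A7)
Step 2 collapses a parallel group.

Therefore the answer is parallel.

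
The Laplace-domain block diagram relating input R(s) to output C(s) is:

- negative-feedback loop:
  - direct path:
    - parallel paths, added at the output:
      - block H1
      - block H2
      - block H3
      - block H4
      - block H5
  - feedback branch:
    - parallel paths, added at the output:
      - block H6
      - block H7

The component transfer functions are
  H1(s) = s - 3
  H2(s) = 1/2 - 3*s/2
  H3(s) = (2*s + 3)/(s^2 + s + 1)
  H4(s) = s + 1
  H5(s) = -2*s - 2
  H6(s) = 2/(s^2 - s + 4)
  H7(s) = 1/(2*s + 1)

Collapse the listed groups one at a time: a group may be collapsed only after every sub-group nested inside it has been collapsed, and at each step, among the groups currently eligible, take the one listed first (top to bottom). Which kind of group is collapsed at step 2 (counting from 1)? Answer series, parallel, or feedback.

Reducing step by step:

Step 1 - parallel reduction of H1, H2, H3, H4, H5
Step 2 - parallel reduction of H6, H7
Step 3 - close the feedback loop around (H1+H2+H3+H4+H5), (H6+H7)
At step 2 the group reduced is parallel.

Answer: parallel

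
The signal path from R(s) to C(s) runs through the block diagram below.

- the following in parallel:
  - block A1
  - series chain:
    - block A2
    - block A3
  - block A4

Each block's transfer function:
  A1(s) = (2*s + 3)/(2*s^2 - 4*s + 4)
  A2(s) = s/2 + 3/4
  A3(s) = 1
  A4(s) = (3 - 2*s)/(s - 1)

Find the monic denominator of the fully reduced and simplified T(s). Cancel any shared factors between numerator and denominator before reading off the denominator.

Step 1 - cascade A2, A3 = s/2 + 3/4
Step 2 - add A1, (A2*A3), A4 (parallel) = (2*s^4 - 11*s^3 + 31*s^2 - 30*s + 12)/(4*s^3 - 12*s^2 + 16*s - 8)
The result of step 2 is T(s) in lowest terms. Its denominator has leading coefficient 4; dividing the denominator through by 4 makes it monic.

Hence the answer: s^3 - 3*s^2 + 4*s - 2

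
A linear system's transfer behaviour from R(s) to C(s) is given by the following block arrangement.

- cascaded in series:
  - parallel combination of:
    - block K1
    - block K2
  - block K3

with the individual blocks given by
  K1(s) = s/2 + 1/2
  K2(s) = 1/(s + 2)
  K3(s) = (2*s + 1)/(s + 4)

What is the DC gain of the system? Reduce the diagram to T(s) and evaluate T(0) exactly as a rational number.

[1] sum the parallel branches K1, K2 gives (s^2 + 3*s + 4)/(2*s + 4)
[2] cascade (K1+K2), K3 gives (2*s^3 + 7*s^2 + 11*s + 4)/(2*s^2 + 12*s + 16)
That last expression is T(s); at s = 0 only the constant terms survive, so T(0) = 4/16 = 1/4.

Hence the answer: 1/4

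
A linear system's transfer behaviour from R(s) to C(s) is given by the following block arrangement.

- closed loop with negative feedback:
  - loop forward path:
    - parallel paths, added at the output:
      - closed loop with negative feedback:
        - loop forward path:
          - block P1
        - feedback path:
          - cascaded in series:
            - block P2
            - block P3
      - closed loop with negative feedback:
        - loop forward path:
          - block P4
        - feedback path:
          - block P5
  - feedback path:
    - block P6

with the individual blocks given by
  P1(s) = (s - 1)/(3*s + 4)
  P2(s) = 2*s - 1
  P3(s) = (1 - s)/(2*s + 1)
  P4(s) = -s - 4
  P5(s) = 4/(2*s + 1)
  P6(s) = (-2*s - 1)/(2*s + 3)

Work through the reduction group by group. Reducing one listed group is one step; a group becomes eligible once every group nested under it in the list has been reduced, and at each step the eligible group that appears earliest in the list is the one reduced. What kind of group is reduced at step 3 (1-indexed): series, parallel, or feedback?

Step 1: cascade P2, P3
Step 2: collapse the loop (P1 forward, (P2*P3) return)
Step 3: reduce the feedback loop with forward P4 and return P5
Step 4: add [P1/(1+P1*(P2*P3))], [P4/(1+P4*P5)] (parallel)
Step 5: collapse the loop (([P1/(1+P1*(P2*P3))]+[P4/(1+P4*P5)]) forward, P6 return)
The group at step 3 is a feedback group.

Therefore the answer is feedback.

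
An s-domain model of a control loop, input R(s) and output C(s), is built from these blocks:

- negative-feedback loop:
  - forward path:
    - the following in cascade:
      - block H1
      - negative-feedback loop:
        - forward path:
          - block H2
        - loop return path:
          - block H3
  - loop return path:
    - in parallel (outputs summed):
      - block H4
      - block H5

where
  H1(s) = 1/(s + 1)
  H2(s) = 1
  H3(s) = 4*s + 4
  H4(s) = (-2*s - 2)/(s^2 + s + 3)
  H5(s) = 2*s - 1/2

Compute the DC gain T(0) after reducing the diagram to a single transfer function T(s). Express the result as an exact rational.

Reducing step by step:

Step 1 - reduce the feedback loop with forward H2 and return H3 gives 1/(4*s + 5)
Step 2 - cascade H1, [H2/(1+H2*H3)] gives 1/(4*s^2 + 9*s + 5)
Step 3 - add H4, H5 (parallel) gives (4*s^3 + 3*s^2 + 7*s - 7)/(2*s^2 + 2*s + 6)
Step 4 - close the feedback loop around (H1*[H2/(1+H2*H3)]), (H4+H5) gives (2*s^2 + 2*s + 6)/(8*s^4 + 30*s^3 + 55*s^2 + 71*s + 23)
The step-4 result is T(s). Setting s = 0: T(0) = 6/23.

Answer: 6/23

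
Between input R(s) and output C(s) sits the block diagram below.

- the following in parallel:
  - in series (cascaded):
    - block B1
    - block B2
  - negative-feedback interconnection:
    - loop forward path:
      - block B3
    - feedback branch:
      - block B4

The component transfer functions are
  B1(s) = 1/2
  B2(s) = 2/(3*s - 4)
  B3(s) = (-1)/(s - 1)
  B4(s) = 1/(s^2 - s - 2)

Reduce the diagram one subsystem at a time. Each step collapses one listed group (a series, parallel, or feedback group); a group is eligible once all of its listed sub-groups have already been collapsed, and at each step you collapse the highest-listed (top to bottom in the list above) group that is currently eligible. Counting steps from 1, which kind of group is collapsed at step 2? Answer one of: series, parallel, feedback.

Step 1 - combine B1, B2 in series
Step 2 - close the feedback loop around B3, B4
Step 3 - parallel reduction of (B1*B2), [B3/(1+B3*B4)]
Step 2: feedback.

Answer: feedback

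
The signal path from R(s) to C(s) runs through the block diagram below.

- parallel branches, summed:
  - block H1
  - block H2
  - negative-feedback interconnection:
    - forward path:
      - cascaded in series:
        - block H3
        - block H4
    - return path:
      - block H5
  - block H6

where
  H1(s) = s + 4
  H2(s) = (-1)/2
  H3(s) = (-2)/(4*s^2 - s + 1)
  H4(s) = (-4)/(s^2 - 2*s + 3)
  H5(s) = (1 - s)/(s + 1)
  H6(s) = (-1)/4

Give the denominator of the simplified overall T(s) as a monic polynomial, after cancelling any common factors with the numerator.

Step 1. multiply H3, H4 (series) = 8/(4*s^4 - 9*s^3 + 15*s^2 - 5*s + 3)
Step 2. collapse the loop ((H3*H4) forward, H5 return) = (8*s + 8)/(4*s^5 - 5*s^4 + 6*s^3 + 10*s^2 - 10*s + 11)
Step 3. parallel reduction of H1, H2, [(H3*H4)/(1+(H3*H4)*H5)], H6 = (16*s^6 + 32*s^5 - 41*s^4 + 118*s^3 + 90*s^2 - 54*s + 175)/(16*s^5 - 20*s^4 + 24*s^3 + 40*s^2 - 40*s + 44)
Step 3 gives the fully reduced T(s), with no common factor left to cancel. The denominator's leading coefficient is 16, so divide each of its coefficients by 16 to get the monic form.

Answer: s^5 - 5*s^4/4 + 3*s^3/2 + 5*s^2/2 - 5*s/2 + 11/4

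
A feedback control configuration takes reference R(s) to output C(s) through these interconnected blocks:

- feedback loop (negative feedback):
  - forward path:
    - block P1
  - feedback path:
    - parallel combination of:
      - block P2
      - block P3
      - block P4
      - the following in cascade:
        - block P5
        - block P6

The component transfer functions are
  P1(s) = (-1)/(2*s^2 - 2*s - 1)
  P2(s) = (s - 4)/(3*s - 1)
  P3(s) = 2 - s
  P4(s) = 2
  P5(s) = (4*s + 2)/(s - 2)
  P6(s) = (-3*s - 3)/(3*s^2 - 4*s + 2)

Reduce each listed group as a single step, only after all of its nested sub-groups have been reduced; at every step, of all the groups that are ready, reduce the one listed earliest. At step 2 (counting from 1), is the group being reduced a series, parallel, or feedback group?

Answer: parallel

Working:
Step 1. reduce the series chain P5, P6
Step 2. combine P2, P3, P4, (P5*P6) in parallel
Step 3. feedback reduction of P1, (P2+P3+P4+(P5*P6))
The group at step 2 is a parallel group.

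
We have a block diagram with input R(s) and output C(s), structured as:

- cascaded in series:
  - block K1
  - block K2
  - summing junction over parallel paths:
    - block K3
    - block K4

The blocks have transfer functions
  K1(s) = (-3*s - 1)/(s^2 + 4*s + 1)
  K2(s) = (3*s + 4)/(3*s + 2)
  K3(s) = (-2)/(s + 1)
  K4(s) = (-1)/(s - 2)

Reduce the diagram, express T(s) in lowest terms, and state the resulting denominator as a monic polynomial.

The answer is s^5 + 11*s^4/3 - 3*s^3 - 37*s^2/3 - 8*s - 4/3.

Reasoning:
[1] combine K3, K4 in parallel, giving (3 - 3*s)/(s^2 - s - 2)
[2] reduce the series chain K1, K2, (K3+K4), giving (27*s^3 + 18*s^2 - 33*s - 12)/(3*s^5 + 11*s^4 - 9*s^3 - 37*s^2 - 24*s - 4)
The result of step 2 is T(s) in lowest terms. Its denominator has leading coefficient 3; dividing the denominator through by 3 makes it monic.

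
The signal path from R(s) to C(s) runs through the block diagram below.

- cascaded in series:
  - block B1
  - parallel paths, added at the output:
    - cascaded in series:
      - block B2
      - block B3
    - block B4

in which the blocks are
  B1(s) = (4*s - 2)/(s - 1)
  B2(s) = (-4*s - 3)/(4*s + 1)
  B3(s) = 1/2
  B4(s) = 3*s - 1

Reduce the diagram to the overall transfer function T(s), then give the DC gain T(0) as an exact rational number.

(1) cascade B2, B3 = (-4*s - 3)/(8*s + 2)
(2) add (B2*B3), B4 (parallel) = (24*s^2 - 6*s - 5)/(8*s + 2)
(3) series reduction of B1, ((B2*B3)+B4) = (48*s^3 - 36*s^2 - 4*s + 5)/(4*s^2 - 3*s - 1)
Step 3 gives the overall T(s). Then T(0) = 5/(-1) = -5.

Answer: -5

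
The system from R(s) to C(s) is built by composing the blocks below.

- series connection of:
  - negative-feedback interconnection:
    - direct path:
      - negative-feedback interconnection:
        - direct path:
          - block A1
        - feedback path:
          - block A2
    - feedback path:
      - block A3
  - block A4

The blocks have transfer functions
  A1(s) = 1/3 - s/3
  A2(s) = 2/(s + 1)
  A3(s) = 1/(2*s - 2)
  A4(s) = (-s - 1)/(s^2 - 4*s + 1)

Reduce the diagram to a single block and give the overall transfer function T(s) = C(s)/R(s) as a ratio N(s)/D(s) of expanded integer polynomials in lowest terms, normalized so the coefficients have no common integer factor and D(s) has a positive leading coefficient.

Reducing step by step:

Step 1 - collapse the loop (A1 forward, A2 return); result (1 - s^2)/(s + 5)
Step 2 - apply the feedback formula to [A1/(1+A1*A2)], A3; result (2 - 2*s^2)/(s + 9)
Step 3 - series reduction of [[A1/(1+A1*A2)]/(1+[A1/(1+A1*A2)]*A3)], A4, giving the overall T(s)

Answer: (2*s^3 + 2*s^2 - 2*s - 2)/(s^3 + 5*s^2 - 35*s + 9)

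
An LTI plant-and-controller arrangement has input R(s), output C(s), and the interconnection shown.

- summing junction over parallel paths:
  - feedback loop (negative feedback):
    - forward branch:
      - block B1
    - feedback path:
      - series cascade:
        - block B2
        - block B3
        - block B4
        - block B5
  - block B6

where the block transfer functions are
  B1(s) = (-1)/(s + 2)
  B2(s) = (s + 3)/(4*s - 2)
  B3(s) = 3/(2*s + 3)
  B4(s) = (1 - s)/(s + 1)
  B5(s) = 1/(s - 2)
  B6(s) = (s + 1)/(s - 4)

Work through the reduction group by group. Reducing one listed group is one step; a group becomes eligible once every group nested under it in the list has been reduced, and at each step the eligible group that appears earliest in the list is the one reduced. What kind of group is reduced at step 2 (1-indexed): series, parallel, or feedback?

The answer is feedback.

Reasoning:
Step 1 - series reduction of B2, B3, B4, B5
Step 2 - apply the feedback formula to B1, (B2*B3*B4*B5)
Step 3 - add [B1/(1+B1*(B2*B3*B4*B5))], B6 (parallel)
Step 2: feedback.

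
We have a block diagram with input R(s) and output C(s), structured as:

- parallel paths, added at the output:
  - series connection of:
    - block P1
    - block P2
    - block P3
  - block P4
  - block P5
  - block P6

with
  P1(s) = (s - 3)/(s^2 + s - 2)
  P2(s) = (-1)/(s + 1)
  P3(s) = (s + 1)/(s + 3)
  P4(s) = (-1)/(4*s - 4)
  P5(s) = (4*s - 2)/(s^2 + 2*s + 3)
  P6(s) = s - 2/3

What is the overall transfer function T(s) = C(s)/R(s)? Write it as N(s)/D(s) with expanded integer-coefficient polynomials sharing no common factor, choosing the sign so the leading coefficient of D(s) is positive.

Step 1 - reduce the series chain P1, P2, P3 gives (3 - s)/(s^3 + 4*s^2 + s - 6)
Step 2 - parallel reduction of (P1*P2*P3), P4, P5, P6; the result is T(s) itself (integer coefficients, no common factor, positive leading denominator coefficient)

Hence the answer: (12*s^6 + 64*s^5 + 141*s^4 + 135*s^3 - 265*s^2 - 501*s + 342)/(12*s^5 + 72*s^4 + 144*s^3 + 96*s^2 - 108*s - 216)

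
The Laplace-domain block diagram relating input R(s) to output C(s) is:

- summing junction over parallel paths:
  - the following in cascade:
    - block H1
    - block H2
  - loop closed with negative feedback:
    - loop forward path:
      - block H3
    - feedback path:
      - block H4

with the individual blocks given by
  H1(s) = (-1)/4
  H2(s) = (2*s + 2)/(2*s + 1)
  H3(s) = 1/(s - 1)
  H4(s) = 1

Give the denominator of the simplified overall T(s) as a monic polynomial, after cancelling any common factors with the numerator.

First reduce the diagram to T(s).

1. reduce the series chain H1, H2 gives (-s - 1)/(4*s + 2)
2. close the feedback loop around H3, H4 gives 1/s
3. sum the parallel branches (H1*H2), [H3/(1+H3*H4)] gives (-s^2 + 3*s + 2)/(4*s^2 + 2*s)
That last expression is T(s), already simplified. Scaling its denominator by 1/4 (the reciprocal of the leading coefficient) yields the monic denominator.

Answer: s^2 + s/2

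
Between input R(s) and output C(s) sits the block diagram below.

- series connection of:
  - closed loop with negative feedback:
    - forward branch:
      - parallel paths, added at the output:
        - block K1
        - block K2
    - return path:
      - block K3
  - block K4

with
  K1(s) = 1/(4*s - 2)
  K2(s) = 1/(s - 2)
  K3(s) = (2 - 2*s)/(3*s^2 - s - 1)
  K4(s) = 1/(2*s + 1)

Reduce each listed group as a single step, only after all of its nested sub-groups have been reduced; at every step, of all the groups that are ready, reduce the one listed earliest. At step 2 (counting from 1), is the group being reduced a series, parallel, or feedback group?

[1] add K1, K2 (parallel)
[2] collapse the loop ((K1+K2) forward, K3 return)
[3] cascade [(K1+K2)/(1+(K1+K2)*K3)], K4
So the answer for step 2 is feedback.

Hence the answer: feedback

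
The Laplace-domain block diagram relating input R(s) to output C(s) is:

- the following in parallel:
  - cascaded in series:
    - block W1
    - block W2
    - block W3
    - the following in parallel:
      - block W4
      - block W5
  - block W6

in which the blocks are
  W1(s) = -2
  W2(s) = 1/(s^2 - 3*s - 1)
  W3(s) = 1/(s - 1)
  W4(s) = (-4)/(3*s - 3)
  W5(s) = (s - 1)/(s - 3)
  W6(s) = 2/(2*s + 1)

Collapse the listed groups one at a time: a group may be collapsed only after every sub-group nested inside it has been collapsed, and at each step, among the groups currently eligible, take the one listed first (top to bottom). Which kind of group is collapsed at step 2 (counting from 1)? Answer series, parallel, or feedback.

Step 1 - add W4, W5 (parallel)
Step 2 - reduce the series chain W1, W2, W3, (W4+W5)
Step 3 - combine (W1*W2*W3*(W4+W5)), W6 in parallel
Step 2: series.

Therefore the answer is series.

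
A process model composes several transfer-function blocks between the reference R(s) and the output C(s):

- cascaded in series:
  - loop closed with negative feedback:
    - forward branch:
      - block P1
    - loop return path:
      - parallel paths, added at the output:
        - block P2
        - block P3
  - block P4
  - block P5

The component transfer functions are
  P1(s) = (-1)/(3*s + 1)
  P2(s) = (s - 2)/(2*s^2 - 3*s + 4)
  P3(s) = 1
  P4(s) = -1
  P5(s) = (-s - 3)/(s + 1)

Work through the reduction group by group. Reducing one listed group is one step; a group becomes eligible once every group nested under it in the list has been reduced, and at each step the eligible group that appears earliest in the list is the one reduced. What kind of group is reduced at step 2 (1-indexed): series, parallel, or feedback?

Step 1 - combine P2, P3 in parallel
Step 2 - reduce the feedback loop with forward P1 and return (P2+P3)
Step 3 - combine [P1/(1+P1*(P2+P3))], P4, P5 in series
So the answer for step 2 is feedback.

Hence the answer: feedback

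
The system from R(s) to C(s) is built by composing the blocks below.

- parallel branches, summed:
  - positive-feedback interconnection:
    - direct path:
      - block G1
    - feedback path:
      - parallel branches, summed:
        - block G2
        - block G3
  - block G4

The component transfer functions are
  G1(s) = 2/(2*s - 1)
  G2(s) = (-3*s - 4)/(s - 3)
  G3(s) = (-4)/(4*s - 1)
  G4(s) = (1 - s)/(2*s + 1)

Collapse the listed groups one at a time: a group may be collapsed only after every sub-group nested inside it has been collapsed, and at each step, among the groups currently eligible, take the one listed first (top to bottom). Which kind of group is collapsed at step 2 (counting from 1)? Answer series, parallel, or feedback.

Answer: feedback

Working:
Step 1. parallel reduction of G2, G3
Step 2. feedback reduction of G1, (G2+G3)
Step 3. combine [G1/(1-G1*(G2+G3))], G4 in parallel
Step 2 collapses a feedback group.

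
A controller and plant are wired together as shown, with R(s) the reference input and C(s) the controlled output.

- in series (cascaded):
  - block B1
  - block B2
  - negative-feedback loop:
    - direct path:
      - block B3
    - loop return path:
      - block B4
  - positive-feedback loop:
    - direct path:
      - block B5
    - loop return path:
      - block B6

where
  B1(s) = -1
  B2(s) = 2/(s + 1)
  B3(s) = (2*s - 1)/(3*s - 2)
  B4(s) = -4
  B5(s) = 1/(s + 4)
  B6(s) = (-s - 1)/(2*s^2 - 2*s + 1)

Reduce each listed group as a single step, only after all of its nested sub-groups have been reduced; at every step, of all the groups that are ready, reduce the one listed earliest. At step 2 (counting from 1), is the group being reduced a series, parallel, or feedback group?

Step 1: collapse the loop (B3 forward, B4 return)
Step 2: reduce the feedback loop with forward B5 and return B6
Step 3: combine B1, B2, [B3/(1+B3*B4)], [B5/(1-B5*B6)] in series
So the answer for step 2 is feedback.

Answer: feedback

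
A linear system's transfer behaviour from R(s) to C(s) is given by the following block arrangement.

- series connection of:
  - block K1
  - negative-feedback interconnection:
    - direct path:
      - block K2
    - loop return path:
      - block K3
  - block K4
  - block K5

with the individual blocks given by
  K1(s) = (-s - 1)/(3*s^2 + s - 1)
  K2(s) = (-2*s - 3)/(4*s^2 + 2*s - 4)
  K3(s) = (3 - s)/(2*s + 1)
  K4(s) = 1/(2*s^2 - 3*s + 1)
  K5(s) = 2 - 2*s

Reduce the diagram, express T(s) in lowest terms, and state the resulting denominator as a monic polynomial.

The answer is s^6 + 13*s^5/12 - 11*s^4/6 - 91*s^3/48 + 25*s^2/24 + 5*s/8 - 13/48.

Reasoning:
Step 1. collapse the loop (K2 forward, K3 return) -> (-4*s^2 - 8*s - 3)/(8*s^3 + 10*s^2 - 9*s - 13)
Step 2. combine K1, [K2/(1+K2*K3)], K4, K5 in series -> (-8*s^3 - 24*s^2 - 22*s - 6)/(48*s^6 + 52*s^5 - 88*s^4 - 91*s^3 + 50*s^2 + 30*s - 13)
No further cancellation is possible in the step-2 result, so that is T(s). Its denominator becomes monic after dividing by the leading coefficient 48.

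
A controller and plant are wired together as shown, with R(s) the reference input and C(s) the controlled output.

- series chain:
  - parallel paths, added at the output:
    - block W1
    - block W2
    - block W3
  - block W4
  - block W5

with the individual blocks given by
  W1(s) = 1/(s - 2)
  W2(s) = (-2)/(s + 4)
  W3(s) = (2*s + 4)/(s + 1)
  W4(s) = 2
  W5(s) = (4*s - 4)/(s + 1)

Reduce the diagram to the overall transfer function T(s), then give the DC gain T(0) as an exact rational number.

Step 1: sum the parallel branches W1, W2, W3: (2*s^3 + 7*s^2 - s - 24)/(s^3 + 3*s^2 - 6*s - 8)
Step 2: reduce the series chain (W1+W2+W3), W4, W5: (16*s^4 + 40*s^3 - 64*s^2 - 184*s + 192)/(s^4 + 4*s^3 - 3*s^2 - 14*s - 8)
Evaluating the step-2 result (the overall T(s)) at s = 0 gives T(0) = 192/(-8) = -24.

Hence the answer: -24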